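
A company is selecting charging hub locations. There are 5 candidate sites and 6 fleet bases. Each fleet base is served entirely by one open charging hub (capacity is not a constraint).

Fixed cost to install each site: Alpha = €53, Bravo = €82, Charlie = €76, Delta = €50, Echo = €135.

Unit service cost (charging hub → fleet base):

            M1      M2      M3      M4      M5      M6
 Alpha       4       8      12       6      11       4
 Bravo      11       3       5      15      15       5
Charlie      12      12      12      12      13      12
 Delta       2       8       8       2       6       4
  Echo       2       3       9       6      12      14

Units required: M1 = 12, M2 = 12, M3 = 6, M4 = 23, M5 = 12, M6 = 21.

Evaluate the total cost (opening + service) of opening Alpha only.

Total cost: 623

Each fleet base is assigned to its cheapest site among the open ones.
{Alpha}: M1→Alpha 4·12=48, M2→Alpha 8·12=96, M3→Alpha 12·6=72, M4→Alpha 6·23=138, M5→Alpha 11·12=132, M6→Alpha 4·21=84. Service 570; fixed 53; total 623.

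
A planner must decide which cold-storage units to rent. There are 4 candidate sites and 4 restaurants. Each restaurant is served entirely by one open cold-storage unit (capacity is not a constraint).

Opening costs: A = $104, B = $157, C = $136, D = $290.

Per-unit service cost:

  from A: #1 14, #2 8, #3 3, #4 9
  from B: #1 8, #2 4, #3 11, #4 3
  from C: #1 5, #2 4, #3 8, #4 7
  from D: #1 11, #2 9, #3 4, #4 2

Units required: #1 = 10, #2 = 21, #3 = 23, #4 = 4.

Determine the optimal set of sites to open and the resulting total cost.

For any fixed open set, each restaurant goes to its cheapest open site; total = fixed + service.
{A, C}: #1→C 5·10=50, #2→C 4·21=84, #3→A 3·23=69, #4→C 7·4=28. Service 231; fixed 240; total 471.
{C}: #1→C 5·10=50, #2→C 4·21=84, #3→C 8·23=184, #4→C 7·4=28. Service 346; fixed 136; total 482.
{A, B}: service 245 + fixed 261 = 506
{A, B, C, D}: service 211 + fixed 687 = 898
(All 15 nonempty subsets were checked; A and C is lowest.)

Open A and C; minimum total cost 471.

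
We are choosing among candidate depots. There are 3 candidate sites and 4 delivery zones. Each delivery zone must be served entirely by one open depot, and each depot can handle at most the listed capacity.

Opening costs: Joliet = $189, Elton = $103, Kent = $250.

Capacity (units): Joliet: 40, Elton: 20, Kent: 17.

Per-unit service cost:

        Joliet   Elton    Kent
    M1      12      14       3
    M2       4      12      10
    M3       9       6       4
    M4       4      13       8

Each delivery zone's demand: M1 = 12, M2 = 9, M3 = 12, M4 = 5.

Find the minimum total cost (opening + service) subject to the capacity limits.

Minimum total cost: 497

Open {Joliet}: M1→Joliet 12·12=144, M2→Joliet 4·9=36, M3→Joliet 9·12=108, M4→Joliet 4·5=20.
Loads: Joliet carries 38/40. Service 308; fixed 189; total 497.
Next best feasible plan costs 564.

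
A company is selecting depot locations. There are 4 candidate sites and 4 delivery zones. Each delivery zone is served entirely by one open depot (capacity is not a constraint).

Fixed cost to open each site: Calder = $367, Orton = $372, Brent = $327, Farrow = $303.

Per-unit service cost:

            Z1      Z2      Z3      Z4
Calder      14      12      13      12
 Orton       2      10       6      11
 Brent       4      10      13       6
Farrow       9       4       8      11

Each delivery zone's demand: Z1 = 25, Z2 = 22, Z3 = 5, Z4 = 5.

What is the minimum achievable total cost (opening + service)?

Minimum total cost: 711

For any fixed open set, each delivery zone goes to its cheapest open site; total = fixed + service.
{Farrow}: Z1→Farrow 9·25=225, Z2→Farrow 4·22=88, Z3→Farrow 8·5=40, Z4→Farrow 11·5=55. Service 408; fixed 303; total 711.
{Orton}: service 355 + fixed 372 = 727
{Brent}: service 415 + fixed 327 = 742
{Calder, Orton, Brent, Farrow}: service 198 + fixed 1369 = 1567
No other subset beats 711.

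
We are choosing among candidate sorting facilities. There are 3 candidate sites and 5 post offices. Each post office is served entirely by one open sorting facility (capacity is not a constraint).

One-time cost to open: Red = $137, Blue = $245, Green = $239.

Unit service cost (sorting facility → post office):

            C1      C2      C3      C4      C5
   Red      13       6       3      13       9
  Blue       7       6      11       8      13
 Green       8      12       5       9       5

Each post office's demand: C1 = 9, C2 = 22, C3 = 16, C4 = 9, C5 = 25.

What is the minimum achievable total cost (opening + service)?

Minimum total cost: 776

For any fixed open set, each post office goes to its cheapest open site; total = fixed + service.
{Red}: C1→Red 13·9=117, C2→Red 6·22=132, C3→Red 3·16=48, C4→Red 13·9=117, C5→Red 9·25=225. Service 639; fixed 137; total 776.
{Red, Green}: C1→Green 8·9=72, C2→Red 6·22=132, C3→Red 3·16=48, C4→Green 9·9=81, C5→Green 5·25=125. Service 458; fixed 376; total 834.
{Green}: service 622 + fixed 239 = 861
{Red, Blue, Green}: service 440 + fixed 621 = 1061
No other subset beats 776.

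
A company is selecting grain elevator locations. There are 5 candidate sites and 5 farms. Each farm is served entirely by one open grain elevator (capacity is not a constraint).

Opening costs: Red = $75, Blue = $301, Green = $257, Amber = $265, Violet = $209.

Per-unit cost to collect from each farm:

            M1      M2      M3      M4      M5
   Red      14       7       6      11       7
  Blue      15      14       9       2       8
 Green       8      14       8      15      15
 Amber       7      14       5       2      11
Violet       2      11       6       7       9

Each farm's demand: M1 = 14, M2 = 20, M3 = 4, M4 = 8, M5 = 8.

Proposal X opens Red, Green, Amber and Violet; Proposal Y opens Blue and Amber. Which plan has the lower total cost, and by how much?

Proposal Y is cheaper by 22.

Proposal X: {Red, Green, Amber, Violet}: M1→Violet 2·14=28, M2→Red 7·20=140, M3→Amber 5·4=20, M4→Amber 2·8=16, M5→Red 7·8=56. Service 260; fixed 806; total 1066.
Proposal Y: {Blue, Amber}: M1→Amber 7·14=98, M2→Blue 14·20=280, M3→Amber 5·4=20, M4→Blue 2·8=16, M5→Blue 8·8=64. Service 478; fixed 566; total 1044.
Difference: |1066 − 1044| = 22.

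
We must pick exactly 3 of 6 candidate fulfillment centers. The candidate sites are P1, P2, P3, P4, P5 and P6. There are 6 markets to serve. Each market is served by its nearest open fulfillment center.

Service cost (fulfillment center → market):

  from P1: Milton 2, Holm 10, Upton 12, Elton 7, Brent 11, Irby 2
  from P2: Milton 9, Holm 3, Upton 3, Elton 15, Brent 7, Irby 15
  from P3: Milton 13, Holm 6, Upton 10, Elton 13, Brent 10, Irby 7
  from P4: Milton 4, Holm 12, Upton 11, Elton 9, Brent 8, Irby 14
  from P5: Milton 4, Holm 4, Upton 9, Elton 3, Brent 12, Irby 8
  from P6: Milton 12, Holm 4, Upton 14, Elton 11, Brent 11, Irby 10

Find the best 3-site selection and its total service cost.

Choose P1, P2 and P5; total service cost 20.

With exactly 3 open, each market uses its cheapest among the chosen.
{P1, P2, P5}: Milton→P1 2, Holm→P2 3, Upton→P2 3, Elton→P5 3, Brent→P2 7, Irby→P1 2. Service cost 20.
{P1, P2, P3}: service cost 24
{P1, P2, P4}: service cost 24
Among all 20 size-3 choices, {P1, P2, P5} is lowest.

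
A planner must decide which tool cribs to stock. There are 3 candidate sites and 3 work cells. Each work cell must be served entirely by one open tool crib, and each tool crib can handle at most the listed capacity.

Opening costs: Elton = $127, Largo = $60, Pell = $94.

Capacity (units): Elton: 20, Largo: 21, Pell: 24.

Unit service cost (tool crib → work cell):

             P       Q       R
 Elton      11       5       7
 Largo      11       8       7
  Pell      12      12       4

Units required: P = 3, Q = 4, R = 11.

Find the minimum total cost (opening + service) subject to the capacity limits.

Open {Largo}: P→Largo 11·3=33, Q→Largo 8·4=32, R→Largo 7·11=77.
Loads: Largo carries 18/21. Service 142; fixed 60; total 202.
Next best feasible plan costs 222.

Minimum total cost: 202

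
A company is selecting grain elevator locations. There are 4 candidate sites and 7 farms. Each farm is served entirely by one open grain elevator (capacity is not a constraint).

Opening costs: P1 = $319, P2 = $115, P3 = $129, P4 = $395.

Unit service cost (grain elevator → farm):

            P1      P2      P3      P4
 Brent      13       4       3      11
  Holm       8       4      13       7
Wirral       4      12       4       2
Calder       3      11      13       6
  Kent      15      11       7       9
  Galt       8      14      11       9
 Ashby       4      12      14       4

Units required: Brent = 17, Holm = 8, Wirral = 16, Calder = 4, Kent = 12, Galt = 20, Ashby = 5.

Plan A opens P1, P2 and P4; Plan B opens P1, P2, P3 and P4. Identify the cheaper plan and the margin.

Plan A is cheaper by 88.

Plan A: {P1, P2, P4}: Brent→P2 4·17=68, Holm→P2 4·8=32, Wirral→P4 2·16=32, Calder→P1 3·4=12, Kent→P4 9·12=108, Galt→P1 8·20=160, Ashby→P1 4·5=20. Service 432; fixed 829; total 1261.
Plan B: {P1, P2, P3, P4}: Brent→P3 3·17=51, Holm→P2 4·8=32, Wirral→P4 2·16=32, Calder→P1 3·4=12, Kent→P3 7·12=84, Galt→P1 8·20=160, Ashby→P1 4·5=20. Service 391; fixed 958; total 1349.
Difference: |1261 − 1349| = 88.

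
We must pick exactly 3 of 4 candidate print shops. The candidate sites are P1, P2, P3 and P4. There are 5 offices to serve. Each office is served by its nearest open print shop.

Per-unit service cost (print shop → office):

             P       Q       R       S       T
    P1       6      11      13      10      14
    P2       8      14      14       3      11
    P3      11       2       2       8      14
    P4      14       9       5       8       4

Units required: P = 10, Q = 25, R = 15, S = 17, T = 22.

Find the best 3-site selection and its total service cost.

Choose P2, P3 and P4; total service cost 299.

With exactly 3 open, each office uses its cheapest among the chosen.
{P2, P3, P4}: P→P2 8·10=80, Q→P3 2·25=50, R→P3 2·15=30, S→P2 3·17=51, T→P4 4·22=88. Service cost 299.
{P1, P3, P4}: service cost 364
{P1, P2, P3}: service cost 433
Among all 4 size-3 choices, {P2, P3, P4} is lowest.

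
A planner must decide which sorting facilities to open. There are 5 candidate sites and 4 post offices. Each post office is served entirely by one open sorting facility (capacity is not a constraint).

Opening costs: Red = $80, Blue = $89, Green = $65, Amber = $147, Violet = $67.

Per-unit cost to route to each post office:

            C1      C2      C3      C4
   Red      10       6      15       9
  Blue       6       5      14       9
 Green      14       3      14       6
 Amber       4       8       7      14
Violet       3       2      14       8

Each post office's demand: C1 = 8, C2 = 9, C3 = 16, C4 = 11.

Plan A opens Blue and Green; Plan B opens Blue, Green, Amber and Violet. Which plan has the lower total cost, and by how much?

Plan A: {Blue, Green}: C1→Blue 6·8=48, C2→Green 3·9=27, C3→Blue 14·16=224, C4→Green 6·11=66. Service 365; fixed 154; total 519.
Plan B: {Blue, Green, Amber, Violet}: C1→Violet 3·8=24, C2→Violet 2·9=18, C3→Amber 7·16=112, C4→Green 6·11=66. Service 220; fixed 368; total 588.
Difference: |519 − 588| = 69.

Plan A is cheaper by 69.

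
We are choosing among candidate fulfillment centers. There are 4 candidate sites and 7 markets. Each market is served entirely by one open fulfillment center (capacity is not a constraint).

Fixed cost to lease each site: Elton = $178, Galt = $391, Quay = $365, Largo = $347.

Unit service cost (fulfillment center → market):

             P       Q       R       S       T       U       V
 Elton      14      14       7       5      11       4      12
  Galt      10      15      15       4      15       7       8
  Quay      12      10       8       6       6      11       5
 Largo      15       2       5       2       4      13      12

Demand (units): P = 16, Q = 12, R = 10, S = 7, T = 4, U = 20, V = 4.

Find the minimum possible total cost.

For any fixed open set, each market goes to its cheapest open site; total = fixed + service.
{Elton}: P→Elton 14·16=224, Q→Elton 14·12=168, R→Elton 7·10=70, S→Elton 5·7=35, T→Elton 11·4=44, U→Elton 4·20=80, V→Elton 12·4=48. Service 669; fixed 178; total 847.
{Elton, Largo}: service 456 + fixed 525 = 981
{Largo}: P→Largo 15·16=240, Q→Largo 2·12=24, R→Largo 5·10=50, S→Largo 2·7=14, T→Largo 4·4=16, U→Largo 13·20=260, V→Largo 12·4=48. Service 652; fixed 347; total 999.
{Elton, Galt, Quay, Largo}: P→Galt 10·16=160, Q→Largo 2·12=24, R→Largo 5·10=50, S→Largo 2·7=14, T→Largo 4·4=16, U→Elton 4·20=80, V→Quay 5·4=20. Service 364; fixed 1281; total 1645.
No other subset beats 847.

Minimum total cost: 847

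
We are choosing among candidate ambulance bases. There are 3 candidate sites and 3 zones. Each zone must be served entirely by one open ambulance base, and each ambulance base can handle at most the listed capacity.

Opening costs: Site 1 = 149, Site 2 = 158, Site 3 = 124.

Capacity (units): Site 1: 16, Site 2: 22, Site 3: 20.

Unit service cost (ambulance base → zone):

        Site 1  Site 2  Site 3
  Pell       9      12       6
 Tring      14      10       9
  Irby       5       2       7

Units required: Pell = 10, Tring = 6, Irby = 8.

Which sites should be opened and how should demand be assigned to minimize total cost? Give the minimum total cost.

Minimum total cost: 412

Open {Site 2, Site 3}: Pell→Site 3 6·10=60, Tring→Site 3 9·6=54, Irby→Site 2 2·8=16.
Loads: Site 2 carries 8/22, Site 3 carries 16/20. Service 130; fixed 282; total 412.
Next best feasible plan costs 418.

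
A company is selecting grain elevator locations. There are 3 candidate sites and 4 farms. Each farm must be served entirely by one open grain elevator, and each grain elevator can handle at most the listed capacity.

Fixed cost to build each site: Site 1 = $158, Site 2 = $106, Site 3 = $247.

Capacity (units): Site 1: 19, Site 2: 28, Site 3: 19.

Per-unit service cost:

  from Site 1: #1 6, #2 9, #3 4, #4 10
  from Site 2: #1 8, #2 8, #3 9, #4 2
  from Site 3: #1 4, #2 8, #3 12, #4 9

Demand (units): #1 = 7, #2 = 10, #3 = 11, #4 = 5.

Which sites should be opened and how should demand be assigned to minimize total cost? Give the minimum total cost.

Open {Site 1, Site 2}: #1→Site 1 6·7=42, #2→Site 2 8·10=80, #3→Site 1 4·11=44, #4→Site 2 2·5=10.
Loads: Site 1 carries 18/19, Site 2 carries 15/28. Service 176; fixed 264; total 440.
Next best feasible plan costs 454.

Minimum total cost: 440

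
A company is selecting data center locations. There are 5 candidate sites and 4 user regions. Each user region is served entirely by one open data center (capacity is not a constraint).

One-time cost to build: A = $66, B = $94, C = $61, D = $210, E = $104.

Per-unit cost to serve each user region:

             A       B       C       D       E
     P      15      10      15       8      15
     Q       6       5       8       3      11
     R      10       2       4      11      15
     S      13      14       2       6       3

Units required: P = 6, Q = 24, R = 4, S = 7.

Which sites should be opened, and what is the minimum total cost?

Open B and C; minimum total cost 357.

For any fixed open set, each user region goes to its cheapest open site; total = fixed + service.
{B, C}: P→B 10·6=60, Q→B 5·24=120, R→B 2·4=8, S→C 2·7=14. Service 202; fixed 155; total 357.
{C}: P→C 15·6=90, Q→C 8·24=192, R→C 4·4=16, S→C 2·7=14. Service 312; fixed 61; total 373.
{B}: service 286 + fixed 94 = 380
{A, B, C, D, E}: P→D 8·6=48, Q→D 3·24=72, R→B 2·4=8, S→C 2·7=14. Service 142; fixed 535; total 677.
No other subset beats 357.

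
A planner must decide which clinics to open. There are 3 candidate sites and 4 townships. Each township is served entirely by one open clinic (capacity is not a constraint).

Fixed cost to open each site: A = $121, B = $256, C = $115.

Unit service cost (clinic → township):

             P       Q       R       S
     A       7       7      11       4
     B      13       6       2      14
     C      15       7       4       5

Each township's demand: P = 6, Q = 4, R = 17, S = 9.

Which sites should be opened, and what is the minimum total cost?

Open C only; minimum total cost 346.

For any fixed open set, each township goes to its cheapest open site; total = fixed + service.
{C}: P→C 15·6=90, Q→C 7·4=28, R→C 4·17=68, S→C 5·9=45. Service 231; fixed 115; total 346.
{A, C}: P→A 7·6=42, Q→A 7·4=28, R→C 4·17=68, S→A 4·9=36. Service 174; fixed 236; total 410.
{A}: service 293 + fixed 121 = 414
{A, B, C}: service 136 + fixed 492 = 628
No other subset beats 346.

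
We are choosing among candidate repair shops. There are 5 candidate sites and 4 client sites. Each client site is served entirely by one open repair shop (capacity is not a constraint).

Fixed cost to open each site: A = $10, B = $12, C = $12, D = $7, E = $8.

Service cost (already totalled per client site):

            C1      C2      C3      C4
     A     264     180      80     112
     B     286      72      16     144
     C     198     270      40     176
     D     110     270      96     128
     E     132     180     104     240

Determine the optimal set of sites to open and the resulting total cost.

For any fixed open set, each client site goes to its cheapest open site; total = fixed + service.
{A, B, D}: C1→D 110, C2→B 72, C3→B 16, C4→A 112. Service 310; fixed 29; total 339.
{B, D}: service 326 + fixed 19 = 345
{A, B, D, E}: service 310 + fixed 37 = 347
{A, B, C, D, E}: service 310 + fixed 49 = 359
No other subset beats 339.

Open A, B and D; minimum total cost 339.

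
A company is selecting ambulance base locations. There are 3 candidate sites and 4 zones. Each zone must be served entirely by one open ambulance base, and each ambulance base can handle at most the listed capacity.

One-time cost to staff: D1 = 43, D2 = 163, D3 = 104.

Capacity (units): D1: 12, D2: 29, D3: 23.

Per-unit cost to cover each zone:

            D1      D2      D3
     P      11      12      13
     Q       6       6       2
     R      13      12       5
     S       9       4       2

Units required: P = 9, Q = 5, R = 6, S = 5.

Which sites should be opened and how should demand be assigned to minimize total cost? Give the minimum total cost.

Minimum total cost: 296

Open {D1, D3}: P→D1 11·9=99, Q→D3 2·5=10, R→D3 5·6=30, S→D3 2·5=10.
Loads: D1 carries 9/12, D3 carries 16/23. Service 149; fixed 147; total 296.
Next best feasible plan costs 334.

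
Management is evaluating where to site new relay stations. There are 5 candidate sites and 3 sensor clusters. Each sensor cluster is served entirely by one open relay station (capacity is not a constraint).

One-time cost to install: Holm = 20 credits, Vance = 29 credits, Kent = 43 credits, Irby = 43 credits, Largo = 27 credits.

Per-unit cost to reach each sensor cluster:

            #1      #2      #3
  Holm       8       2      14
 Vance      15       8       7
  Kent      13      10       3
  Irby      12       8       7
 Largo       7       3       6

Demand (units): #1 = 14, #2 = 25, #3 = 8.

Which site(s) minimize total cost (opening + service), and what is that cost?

For any fixed open set, each sensor cluster goes to its cheapest open site; total = fixed + service.
{Holm, Largo}: #1→Largo 7·14=98, #2→Holm 2·25=50, #3→Largo 6·8=48. Service 196; fixed 47; total 243.
{Largo}: #1→Largo 7·14=98, #2→Largo 3·25=75, #3→Largo 6·8=48. Service 221; fixed 27; total 248.
{Holm, Kent}: service 186 + fixed 63 = 249
{Holm, Vance, Kent, Irby, Largo}: #1→Largo 7·14=98, #2→Holm 2·25=50, #3→Kent 3·8=24. Service 172; fixed 162; total 334.
No other subset beats 243.

Open Holm and Largo; minimum total cost 243.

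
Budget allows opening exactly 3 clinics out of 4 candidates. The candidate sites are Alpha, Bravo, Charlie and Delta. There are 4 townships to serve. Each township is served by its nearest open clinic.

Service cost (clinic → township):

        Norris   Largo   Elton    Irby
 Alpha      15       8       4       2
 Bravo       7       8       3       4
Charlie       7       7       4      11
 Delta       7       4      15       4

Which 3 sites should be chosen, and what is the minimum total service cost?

With exactly 3 open, each township uses its cheapest among the chosen.
{Alpha, Bravo, Delta}: Norris→Bravo 7, Largo→Delta 4, Elton→Bravo 3, Irby→Alpha 2. Service cost 16.
{Alpha, Charlie, Delta}: service cost 17
{Bravo, Charlie, Delta}: service cost 18
Among all 4 size-3 choices, {Alpha, Bravo, Delta} is lowest.

Choose Alpha, Bravo and Delta; total service cost 16.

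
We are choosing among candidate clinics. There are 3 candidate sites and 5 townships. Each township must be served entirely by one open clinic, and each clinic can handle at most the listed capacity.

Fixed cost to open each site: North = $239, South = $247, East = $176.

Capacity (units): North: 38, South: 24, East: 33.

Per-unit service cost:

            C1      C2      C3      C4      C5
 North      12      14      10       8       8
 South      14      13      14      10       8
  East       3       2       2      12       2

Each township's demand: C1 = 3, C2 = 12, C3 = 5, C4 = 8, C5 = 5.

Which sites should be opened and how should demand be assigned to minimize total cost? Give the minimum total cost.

Minimum total cost: 325

Open {East}: C1→East 3·3=9, C2→East 2·12=24, C3→East 2·5=10, C4→East 12·8=96, C5→East 2·5=10.
Loads: East carries 33/33. Service 149; fixed 176; total 325.
Next best feasible plan costs 532.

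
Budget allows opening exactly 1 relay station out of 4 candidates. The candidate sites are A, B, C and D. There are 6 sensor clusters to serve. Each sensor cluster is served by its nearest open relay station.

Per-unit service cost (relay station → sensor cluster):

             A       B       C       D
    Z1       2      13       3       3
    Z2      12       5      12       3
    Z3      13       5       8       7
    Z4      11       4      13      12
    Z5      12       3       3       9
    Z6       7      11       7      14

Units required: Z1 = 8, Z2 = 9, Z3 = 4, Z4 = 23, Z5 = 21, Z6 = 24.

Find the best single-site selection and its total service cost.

With exactly 1 open, each sensor cluster uses its cheapest among the chosen.
{B}: Z1→B 13·8=104, Z2→B 5·9=45, Z3→B 5·4=20, Z4→B 4·23=92, Z5→B 3·21=63, Z6→B 11·24=264. Service cost 588.
{C}: service cost 694
{A}: service cost 849
Among all 4 size-1 choices, {B} is lowest.

Choose B only; total service cost 588.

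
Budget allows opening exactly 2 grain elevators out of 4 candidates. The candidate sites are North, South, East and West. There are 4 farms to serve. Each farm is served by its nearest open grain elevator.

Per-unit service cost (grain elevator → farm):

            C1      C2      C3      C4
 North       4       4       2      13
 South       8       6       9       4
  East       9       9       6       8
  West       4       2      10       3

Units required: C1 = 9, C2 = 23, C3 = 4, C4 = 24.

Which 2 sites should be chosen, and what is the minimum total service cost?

With exactly 2 open, each farm uses its cheapest among the chosen.
{North, West}: C1→North 4·9=36, C2→West 2·23=46, C3→North 2·4=8, C4→West 3·24=72. Service cost 162.
{East, West}: service cost 178
{South, West}: service cost 190
Among all 6 size-2 choices, {North, West} is lowest.

Choose North and West; total service cost 162.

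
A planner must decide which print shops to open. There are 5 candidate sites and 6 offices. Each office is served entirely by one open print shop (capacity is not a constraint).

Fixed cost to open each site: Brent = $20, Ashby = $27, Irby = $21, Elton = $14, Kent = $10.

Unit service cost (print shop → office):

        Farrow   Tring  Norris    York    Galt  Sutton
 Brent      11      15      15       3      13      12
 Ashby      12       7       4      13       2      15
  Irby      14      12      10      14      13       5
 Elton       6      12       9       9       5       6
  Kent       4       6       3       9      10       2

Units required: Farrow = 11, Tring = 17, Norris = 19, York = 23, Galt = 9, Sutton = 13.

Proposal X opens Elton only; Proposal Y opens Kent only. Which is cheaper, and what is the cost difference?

Proposal Y is cheaper by 249.

Proposal X: {Elton}: Farrow→Elton 6·11=66, Tring→Elton 12·17=204, Norris→Elton 9·19=171, York→Elton 9·23=207, Galt→Elton 5·9=45, Sutton→Elton 6·13=78. Service 771; fixed 14; total 785.
Proposal Y: {Kent}: Farrow→Kent 4·11=44, Tring→Kent 6·17=102, Norris→Kent 3·19=57, York→Kent 9·23=207, Galt→Kent 10·9=90, Sutton→Kent 2·13=26. Service 526; fixed 10; total 536.
Difference: |785 − 536| = 249.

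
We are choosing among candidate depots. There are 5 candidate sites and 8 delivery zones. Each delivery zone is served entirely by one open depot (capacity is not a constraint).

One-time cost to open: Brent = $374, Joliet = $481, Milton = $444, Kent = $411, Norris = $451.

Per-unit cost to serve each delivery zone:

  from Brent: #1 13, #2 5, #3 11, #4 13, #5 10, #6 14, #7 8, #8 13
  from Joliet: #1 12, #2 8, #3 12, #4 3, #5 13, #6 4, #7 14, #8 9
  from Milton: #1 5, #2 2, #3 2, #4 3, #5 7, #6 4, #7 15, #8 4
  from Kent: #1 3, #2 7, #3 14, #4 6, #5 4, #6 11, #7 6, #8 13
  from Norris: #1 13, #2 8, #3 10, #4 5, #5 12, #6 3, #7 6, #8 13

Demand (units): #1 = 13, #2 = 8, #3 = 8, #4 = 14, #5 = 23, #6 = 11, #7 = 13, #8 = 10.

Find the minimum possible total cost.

Minimum total cost: 1023

For any fixed open set, each delivery zone goes to its cheapest open site; total = fixed + service.
{Milton}: #1→Milton 5·13=65, #2→Milton 2·8=16, #3→Milton 2·8=16, #4→Milton 3·14=42, #5→Milton 7·23=161, #6→Milton 4·11=44, #7→Milton 15·13=195, #8→Milton 4·10=40. Service 579; fixed 444; total 1023.
{Kent}: service 712 + fixed 411 = 1123
{Milton, Kent}: service 367 + fixed 855 = 1222
{Brent, Joliet, Milton, Kent, Norris}: service 356 + fixed 2161 = 2517
No other subset beats 1023.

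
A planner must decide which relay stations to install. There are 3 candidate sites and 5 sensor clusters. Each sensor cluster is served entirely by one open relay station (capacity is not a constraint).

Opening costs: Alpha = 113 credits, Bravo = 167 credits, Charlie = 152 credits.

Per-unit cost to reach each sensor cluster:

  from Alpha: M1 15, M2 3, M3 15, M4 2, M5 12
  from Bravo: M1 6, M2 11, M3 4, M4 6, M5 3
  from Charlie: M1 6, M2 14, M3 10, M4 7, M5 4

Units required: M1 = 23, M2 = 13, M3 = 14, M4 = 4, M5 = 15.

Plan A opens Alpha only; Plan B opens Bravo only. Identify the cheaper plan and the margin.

Plan B is cheaper by 322.

Plan A: {Alpha}: M1→Alpha 15·23=345, M2→Alpha 3·13=39, M3→Alpha 15·14=210, M4→Alpha 2·4=8, M5→Alpha 12·15=180. Service 782; fixed 113; total 895.
Plan B: {Bravo}: M1→Bravo 6·23=138, M2→Bravo 11·13=143, M3→Bravo 4·14=56, M4→Bravo 6·4=24, M5→Bravo 3·15=45. Service 406; fixed 167; total 573.
Difference: |895 − 573| = 322.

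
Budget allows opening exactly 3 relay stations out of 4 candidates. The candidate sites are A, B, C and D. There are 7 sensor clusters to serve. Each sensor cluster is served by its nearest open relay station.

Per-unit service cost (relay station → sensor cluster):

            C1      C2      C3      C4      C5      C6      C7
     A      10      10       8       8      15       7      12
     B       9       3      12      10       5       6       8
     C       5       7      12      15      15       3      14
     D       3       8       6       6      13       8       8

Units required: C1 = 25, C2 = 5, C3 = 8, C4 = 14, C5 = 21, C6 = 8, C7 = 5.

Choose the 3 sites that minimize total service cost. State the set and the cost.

Choose B, C and D; total service cost 391.

With exactly 3 open, each sensor cluster uses its cheapest among the chosen.
{B, C, D}: C1→D 3·25=75, C2→B 3·5=15, C3→D 6·8=48, C4→D 6·14=84, C5→B 5·21=105, C6→C 3·8=24, C7→B 8·5=40. Service cost 391.
{A, B, D}: service cost 415
{A, B, C}: service cost 485
Among all 4 size-3 choices, {B, C, D} is lowest.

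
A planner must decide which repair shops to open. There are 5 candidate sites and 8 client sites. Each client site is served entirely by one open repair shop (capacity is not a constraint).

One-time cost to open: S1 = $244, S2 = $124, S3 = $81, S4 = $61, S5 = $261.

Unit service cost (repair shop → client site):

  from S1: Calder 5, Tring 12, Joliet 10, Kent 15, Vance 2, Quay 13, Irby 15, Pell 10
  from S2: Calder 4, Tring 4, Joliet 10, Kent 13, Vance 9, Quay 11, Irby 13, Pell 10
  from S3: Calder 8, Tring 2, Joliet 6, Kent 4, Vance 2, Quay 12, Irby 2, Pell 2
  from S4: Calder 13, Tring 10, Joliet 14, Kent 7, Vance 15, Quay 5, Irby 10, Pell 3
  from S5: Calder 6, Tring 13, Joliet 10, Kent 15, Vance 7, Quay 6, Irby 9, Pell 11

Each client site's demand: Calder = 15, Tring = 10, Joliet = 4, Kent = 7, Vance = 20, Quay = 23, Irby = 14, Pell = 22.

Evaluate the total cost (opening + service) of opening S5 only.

Each client site is assigned to its cheapest site among the open ones.
{S5}: Calder→S5 6·15=90, Tring→S5 13·10=130, Joliet→S5 10·4=40, Kent→S5 15·7=105, Vance→S5 7·20=140, Quay→S5 6·23=138, Irby→S5 9·14=126, Pell→S5 11·22=242. Service 1011; fixed 261; total 1272.

Total cost: 1272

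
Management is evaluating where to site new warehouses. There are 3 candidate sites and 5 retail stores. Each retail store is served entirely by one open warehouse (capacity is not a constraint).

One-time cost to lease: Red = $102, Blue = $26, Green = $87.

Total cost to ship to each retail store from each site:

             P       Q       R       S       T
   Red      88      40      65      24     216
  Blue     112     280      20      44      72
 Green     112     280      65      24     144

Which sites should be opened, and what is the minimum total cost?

For any fixed open set, each retail store goes to its cheapest open site; total = fixed + service.
{Red, Blue}: P→Red 88, Q→Red 40, R→Blue 20, S→Red 24, T→Blue 72. Service 244; fixed 128; total 372.
{Red, Blue, Green}: service 244 + fixed 215 = 459
{Red}: P→Red 88, Q→Red 40, R→Red 65, S→Red 24, T→Red 216. Service 433; fixed 102; total 535.
{Blue}: service 528 + fixed 26 = 554
No other subset beats 372.

Open Red and Blue; minimum total cost 372.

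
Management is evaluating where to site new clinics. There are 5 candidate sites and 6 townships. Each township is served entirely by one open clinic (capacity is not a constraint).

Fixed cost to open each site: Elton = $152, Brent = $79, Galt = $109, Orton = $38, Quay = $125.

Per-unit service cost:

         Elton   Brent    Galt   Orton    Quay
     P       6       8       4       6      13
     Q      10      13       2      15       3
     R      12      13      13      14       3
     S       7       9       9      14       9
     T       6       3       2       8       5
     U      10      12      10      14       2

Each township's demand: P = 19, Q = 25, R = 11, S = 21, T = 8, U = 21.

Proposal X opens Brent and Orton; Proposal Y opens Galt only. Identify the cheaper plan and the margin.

Proposal X: {Brent, Orton}: P→Orton 6·19=114, Q→Brent 13·25=325, R→Brent 13·11=143, S→Brent 9·21=189, T→Brent 3·8=24, U→Brent 12·21=252. Service 1047; fixed 117; total 1164.
Proposal Y: {Galt}: P→Galt 4·19=76, Q→Galt 2·25=50, R→Galt 13·11=143, S→Galt 9·21=189, T→Galt 2·8=16, U→Galt 10·21=210. Service 684; fixed 109; total 793.
Difference: |1164 − 793| = 371.

Proposal Y is cheaper by 371.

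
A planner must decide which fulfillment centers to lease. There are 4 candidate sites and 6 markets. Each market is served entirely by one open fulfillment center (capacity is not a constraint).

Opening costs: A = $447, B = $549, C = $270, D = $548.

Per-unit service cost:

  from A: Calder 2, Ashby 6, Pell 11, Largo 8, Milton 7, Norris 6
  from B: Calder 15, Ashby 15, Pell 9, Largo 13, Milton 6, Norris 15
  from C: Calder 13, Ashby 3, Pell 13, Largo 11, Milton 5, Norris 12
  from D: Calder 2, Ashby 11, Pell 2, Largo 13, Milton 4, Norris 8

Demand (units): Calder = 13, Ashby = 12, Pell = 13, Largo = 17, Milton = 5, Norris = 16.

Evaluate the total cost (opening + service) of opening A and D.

Each market is assigned to its cheapest site among the open ones.
{A, D}: Calder→A 2·13=26, Ashby→A 6·12=72, Pell→D 2·13=26, Largo→A 8·17=136, Milton→D 4·5=20, Norris→A 6·16=96. Service 376; fixed 995; total 1371.

Total cost: 1371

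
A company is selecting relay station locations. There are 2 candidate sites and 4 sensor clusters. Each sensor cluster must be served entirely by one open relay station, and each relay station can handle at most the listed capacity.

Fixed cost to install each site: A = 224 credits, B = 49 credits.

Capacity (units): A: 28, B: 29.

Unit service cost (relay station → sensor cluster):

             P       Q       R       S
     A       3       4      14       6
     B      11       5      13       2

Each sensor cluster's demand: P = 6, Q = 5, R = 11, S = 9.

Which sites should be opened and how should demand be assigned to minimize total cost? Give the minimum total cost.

Minimum total cost: 472

Open {A, B}: P→A 3·6=18, Q→A 4·5=20, R→B 13·11=143, S→B 2·9=18.
Loads: A carries 11/28, B carries 20/29. Service 199; fixed 273; total 472.
Next best feasible plan costs 477.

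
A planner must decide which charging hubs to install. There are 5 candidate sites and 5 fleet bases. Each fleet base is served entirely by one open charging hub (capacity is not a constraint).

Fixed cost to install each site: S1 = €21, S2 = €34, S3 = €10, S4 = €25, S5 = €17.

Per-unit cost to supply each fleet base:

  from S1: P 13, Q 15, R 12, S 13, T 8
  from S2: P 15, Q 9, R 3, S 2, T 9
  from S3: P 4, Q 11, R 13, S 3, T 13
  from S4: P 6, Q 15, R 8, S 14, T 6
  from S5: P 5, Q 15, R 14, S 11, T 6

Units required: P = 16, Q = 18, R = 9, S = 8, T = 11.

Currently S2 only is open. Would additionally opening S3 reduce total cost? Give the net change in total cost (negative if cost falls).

Current service cost with {S2}: 544.
Adding S3: each fleet base re-picks its cheapest; new service cost 368, saving 176.
Extra fixed cost: 10. Net change = 10 − 176 = -166.
(Totals: 578 → 412.)

Yes — net change −166 (cost falls by 166).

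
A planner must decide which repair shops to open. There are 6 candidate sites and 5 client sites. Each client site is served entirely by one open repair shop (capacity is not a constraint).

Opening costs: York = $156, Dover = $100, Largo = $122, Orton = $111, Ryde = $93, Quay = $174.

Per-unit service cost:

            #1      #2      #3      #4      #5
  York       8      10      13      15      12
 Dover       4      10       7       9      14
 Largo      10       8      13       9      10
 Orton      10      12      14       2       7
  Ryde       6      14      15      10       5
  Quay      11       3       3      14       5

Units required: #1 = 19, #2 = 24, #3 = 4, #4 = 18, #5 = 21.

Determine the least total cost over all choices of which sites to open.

Minimum total cost: 686

For any fixed open set, each client site goes to its cheapest open site; total = fixed + service.
{Dover, Orton, Quay}: #1→Dover 4·19=76, #2→Quay 3·24=72, #3→Quay 3·4=12, #4→Orton 2·18=36, #5→Quay 5·21=105. Service 301; fixed 385; total 686.
{Orton, Quay}: service 415 + fixed 285 = 700
{Dover, Quay}: #1→Dover 4·19=76, #2→Quay 3·24=72, #3→Quay 3·4=12, #4→Dover 9·18=162, #5→Quay 5·21=105. Service 427; fixed 274; total 701.
{York, Dover, Largo, Orton, Ryde, Quay}: service 301 + fixed 756 = 1057
No other subset beats 686.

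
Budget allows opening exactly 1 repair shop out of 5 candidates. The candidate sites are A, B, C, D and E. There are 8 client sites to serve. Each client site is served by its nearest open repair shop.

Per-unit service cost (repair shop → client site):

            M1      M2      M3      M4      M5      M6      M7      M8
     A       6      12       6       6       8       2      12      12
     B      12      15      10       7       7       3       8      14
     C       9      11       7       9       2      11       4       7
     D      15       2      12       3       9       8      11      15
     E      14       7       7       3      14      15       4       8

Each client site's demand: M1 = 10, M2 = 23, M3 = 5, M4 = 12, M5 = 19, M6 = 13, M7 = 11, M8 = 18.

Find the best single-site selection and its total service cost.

With exactly 1 open, each client site uses its cheapest among the chosen.
{C}: M1→C 9·10=90, M2→C 11·23=253, M3→C 7·5=35, M4→C 9·12=108, M5→C 2·19=38, M6→C 11·13=143, M7→C 4·11=44, M8→C 7·18=126. Service cost 837.
{D}: service cost 958
{A}: service cost 964
Among all 5 size-1 choices, {C} is lowest.

Choose C only; total service cost 837.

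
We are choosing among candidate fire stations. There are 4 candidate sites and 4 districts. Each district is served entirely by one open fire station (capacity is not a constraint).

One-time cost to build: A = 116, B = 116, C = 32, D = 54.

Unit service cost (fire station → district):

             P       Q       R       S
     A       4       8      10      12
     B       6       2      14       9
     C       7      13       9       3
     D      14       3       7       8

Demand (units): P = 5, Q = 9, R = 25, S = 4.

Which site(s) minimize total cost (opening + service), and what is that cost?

For any fixed open set, each district goes to its cheapest open site; total = fixed + service.
{C, D}: P→C 7·5=35, Q→D 3·9=27, R→D 7·25=175, S→C 3·4=12. Service 249; fixed 86; total 335.
{D}: P→D 14·5=70, Q→D 3·9=27, R→D 7·25=175, S→D 8·4=32. Service 304; fixed 54; total 358.
{C}: P→C 7·5=35, Q→C 13·9=117, R→C 9·25=225, S→C 3·4=12. Service 389; fixed 32; total 421.
{A, B, C, D}: service 225 + fixed 318 = 543
No other subset beats 335.

Open C and D; minimum total cost 335.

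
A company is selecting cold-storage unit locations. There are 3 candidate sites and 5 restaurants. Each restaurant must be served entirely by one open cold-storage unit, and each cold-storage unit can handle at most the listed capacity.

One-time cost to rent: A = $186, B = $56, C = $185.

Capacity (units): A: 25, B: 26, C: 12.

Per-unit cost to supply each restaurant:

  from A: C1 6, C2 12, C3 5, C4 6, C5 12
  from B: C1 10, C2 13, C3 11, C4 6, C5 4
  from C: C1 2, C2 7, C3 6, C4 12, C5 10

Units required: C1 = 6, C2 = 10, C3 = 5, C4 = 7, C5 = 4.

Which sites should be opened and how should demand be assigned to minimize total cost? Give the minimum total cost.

Open {B, C}: C1→C 2·6=12, C2→B 13·10=130, C3→C 6·5=30, C4→B 6·7=42, C5→B 4·4=16.
Loads: B carries 21/26, C carries 11/12. Service 230; fixed 241; total 471.
Next best feasible plan costs 481.

Minimum total cost: 471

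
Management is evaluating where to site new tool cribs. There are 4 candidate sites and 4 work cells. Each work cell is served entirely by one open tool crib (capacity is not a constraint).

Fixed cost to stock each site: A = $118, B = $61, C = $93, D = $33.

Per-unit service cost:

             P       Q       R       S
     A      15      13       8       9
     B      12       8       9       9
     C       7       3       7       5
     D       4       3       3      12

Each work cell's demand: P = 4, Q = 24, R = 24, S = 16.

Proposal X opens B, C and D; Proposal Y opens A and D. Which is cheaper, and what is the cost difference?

Proposal X is cheaper by 28.

Proposal X: {B, C, D}: P→D 4·4=16, Q→C 3·24=72, R→D 3·24=72, S→C 5·16=80. Service 240; fixed 187; total 427.
Proposal Y: {A, D}: P→D 4·4=16, Q→D 3·24=72, R→D 3·24=72, S→A 9·16=144. Service 304; fixed 151; total 455.
Difference: |427 − 455| = 28.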